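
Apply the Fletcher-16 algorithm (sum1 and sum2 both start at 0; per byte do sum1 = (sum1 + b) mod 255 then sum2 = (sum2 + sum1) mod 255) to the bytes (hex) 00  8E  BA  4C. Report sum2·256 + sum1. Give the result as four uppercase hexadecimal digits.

6D95

Running sums (mod 255):
  after byte 0 (00): sum1=0, sum2=0
  after byte 1 (8E): sum1=142, sum2=142
  after byte 2 (BA): sum1=73, sum2=215
  after byte 3 (4C): sum1=149, sum2=109
Checksum = sum2·256 + sum1 = 109·256 + 149 = 28053 = 0x6D95.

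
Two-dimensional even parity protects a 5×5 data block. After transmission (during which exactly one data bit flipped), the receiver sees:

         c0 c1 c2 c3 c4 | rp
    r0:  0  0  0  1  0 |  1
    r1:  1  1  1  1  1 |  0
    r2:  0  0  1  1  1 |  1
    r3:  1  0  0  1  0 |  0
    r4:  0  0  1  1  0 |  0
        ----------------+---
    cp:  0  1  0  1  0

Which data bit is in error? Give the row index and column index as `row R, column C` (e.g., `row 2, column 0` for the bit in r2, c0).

Recompute each row's even parity and compare to rp:
  r0: data parity 1, sent rp 1 → ok
  r1: data parity 1, sent rp 0 → mismatch
  r2: data parity 1, sent rp 1 → ok
  r3: data parity 0, sent rp 0 → ok
  r4: data parity 0, sent rp 0 → ok
Recompute each column's even parity and compare to cp:
  c0: data parity 0, sent cp 0 → ok
  c1: data parity 1, sent cp 1 → ok
  c2: data parity 1, sent cp 0 → mismatch
  c3: data parity 1, sent cp 1 → ok
  c4: data parity 0, sent cp 0 → ok
Exactly one row (r1) and one column (c2) fail → the flipped bit is at their intersection.

row 1, column 2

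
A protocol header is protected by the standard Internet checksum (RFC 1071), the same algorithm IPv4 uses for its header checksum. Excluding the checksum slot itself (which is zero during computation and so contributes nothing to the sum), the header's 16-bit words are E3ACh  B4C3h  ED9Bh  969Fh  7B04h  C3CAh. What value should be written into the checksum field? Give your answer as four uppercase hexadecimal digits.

One's-complement addition (fold any carry out of bit 15 back into bit 0):
  0xE3AC + 0xB4C3 = 0x1986F → wrap carry → 0x9870
  0x9870 + 0xED9B = 0x1860B → wrap carry → 0x860C
  0x860C + 0x969F = 0x11CAB → wrap carry → 0x1CAC
  0x1CAC + 0x7B04 = 0x097B0
  0x97B0 + 0xC3CA = 0x15B7A → wrap carry → 0x5B7B
One's-complement sum = 0x5B7B.
Checksum = ~0x5B7B & 0xFFFF = 0xA484.

A484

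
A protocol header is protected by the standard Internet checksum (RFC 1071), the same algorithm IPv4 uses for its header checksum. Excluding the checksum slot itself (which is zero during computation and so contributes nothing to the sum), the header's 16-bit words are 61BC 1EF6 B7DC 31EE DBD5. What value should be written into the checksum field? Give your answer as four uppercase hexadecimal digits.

B9AC

One's-complement addition (fold any carry out of bit 15 back into bit 0):
  0x61BC + 0x1EF6 = 0x080B2
  0x80B2 + 0xB7DC = 0x1388E → wrap carry → 0x388F
  0x388F + 0x31EE = 0x06A7D
  0x6A7D + 0xDBD5 = 0x14652 → wrap carry → 0x4653
One's-complement sum = 0x4653.
Checksum = ~0x4653 & 0xFFFF = 0xB9AC.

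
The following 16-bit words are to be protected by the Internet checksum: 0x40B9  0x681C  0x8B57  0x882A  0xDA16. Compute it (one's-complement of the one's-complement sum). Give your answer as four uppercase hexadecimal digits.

One's-complement addition (fold any carry out of bit 15 back into bit 0):
  0x40B9 + 0x681C = 0x0A8D5
  0xA8D5 + 0x8B57 = 0x1342C → wrap carry → 0x342D
  0x342D + 0x882A = 0x0BC57
  0xBC57 + 0xDA16 = 0x1966D → wrap carry → 0x966E
One's-complement sum = 0x966E.
Checksum = ~0x966E & 0xFFFF = 0x6991.

6991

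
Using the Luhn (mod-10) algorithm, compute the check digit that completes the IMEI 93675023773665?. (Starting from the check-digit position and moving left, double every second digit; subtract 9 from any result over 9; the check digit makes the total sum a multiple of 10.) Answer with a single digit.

Partial digits right→left: 5 6 6 3 7 7 3 2 0 5 7 6 3 9
Double every second digit counting from the check-digit position (so the 1st, 3rd, 5th, ... of the partial from the right).
  doubled (with −9 where >9): 1 3 5 6 0 5 6 → sum 26
  kept as-is: 6 3 7 2 5 6 9 → sum 38
Total = 26 + 38 = 64.
Check digit = (10 − (64 mod 10)) mod 10 = 6.

6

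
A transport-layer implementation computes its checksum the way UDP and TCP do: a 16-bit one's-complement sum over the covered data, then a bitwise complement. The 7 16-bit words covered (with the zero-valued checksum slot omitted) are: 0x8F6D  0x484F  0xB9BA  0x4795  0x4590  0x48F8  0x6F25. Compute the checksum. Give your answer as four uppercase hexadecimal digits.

One's-complement addition (fold any carry out of bit 15 back into bit 0):
  0x8F6D + 0x484F = 0x0D7BC
  0xD7BC + 0xB9BA = 0x19176 → wrap carry → 0x9177
  0x9177 + 0x4795 = 0x0D90C
  0xD90C + 0x4590 = 0x11E9C → wrap carry → 0x1E9D
  0x1E9D + 0x48F8 = 0x06795
  0x6795 + 0x6F25 = 0x0D6BA
One's-complement sum = 0xD6BA.
Checksum = ~0xD6BA & 0xFFFF = 0x2945.

2945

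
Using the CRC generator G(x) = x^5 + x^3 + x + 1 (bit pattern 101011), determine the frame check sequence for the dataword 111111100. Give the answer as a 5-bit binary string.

01110

Append 5 zeros: 11111110000000. Divide by 101011 (XOR where the leading bit is 1):
  pos 0: 111111 XOR 101011 = 010100
  pos 1: 101001 XOR 101011 = 000010
  pos 5: 100000 XOR 101011 = 001011
  pos 7: 101100 XOR 101011 = 000111
Remainder (last 5 bits) = 01110. This is the CRC / FCS.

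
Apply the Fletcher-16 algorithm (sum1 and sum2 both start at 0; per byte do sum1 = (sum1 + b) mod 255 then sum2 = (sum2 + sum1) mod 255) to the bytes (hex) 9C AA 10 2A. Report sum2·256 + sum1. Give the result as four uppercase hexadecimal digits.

BC81

Running sums (mod 255):
  after byte 0 (9C): sum1=156, sum2=156
  after byte 1 (AA): sum1=71, sum2=227
  after byte 2 (10): sum1=87, sum2=59
  after byte 3 (2A): sum1=129, sum2=188
Checksum = sum2·256 + sum1 = 188·256 + 129 = 48257 = 0xBC81.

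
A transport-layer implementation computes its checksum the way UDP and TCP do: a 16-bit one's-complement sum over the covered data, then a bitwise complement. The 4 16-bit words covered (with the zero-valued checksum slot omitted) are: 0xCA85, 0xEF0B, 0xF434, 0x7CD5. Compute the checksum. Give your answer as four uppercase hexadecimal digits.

D563

One's-complement addition (fold any carry out of bit 15 back into bit 0):
  0xCA85 + 0xEF0B = 0x1B990 → wrap carry → 0xB991
  0xB991 + 0xF434 = 0x1ADC5 → wrap carry → 0xADC6
  0xADC6 + 0x7CD5 = 0x12A9B → wrap carry → 0x2A9C
One's-complement sum = 0x2A9C.
Checksum = ~0x2A9C & 0xFFFF = 0xD563.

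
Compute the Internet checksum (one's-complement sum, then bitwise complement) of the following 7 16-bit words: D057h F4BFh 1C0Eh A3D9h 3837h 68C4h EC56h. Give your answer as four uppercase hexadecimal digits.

EDAD

One's-complement addition (fold any carry out of bit 15 back into bit 0):
  0xD057 + 0xF4BF = 0x1C516 → wrap carry → 0xC517
  0xC517 + 0x1C0E = 0x0E125
  0xE125 + 0xA3D9 = 0x184FE → wrap carry → 0x84FF
  0x84FF + 0x3837 = 0x0BD36
  0xBD36 + 0x68C4 = 0x125FA → wrap carry → 0x25FB
  0x25FB + 0xEC56 = 0x11251 → wrap carry → 0x1252
One's-complement sum = 0x1252.
Checksum = ~0x1252 & 0xFFFF = 0xEDAD.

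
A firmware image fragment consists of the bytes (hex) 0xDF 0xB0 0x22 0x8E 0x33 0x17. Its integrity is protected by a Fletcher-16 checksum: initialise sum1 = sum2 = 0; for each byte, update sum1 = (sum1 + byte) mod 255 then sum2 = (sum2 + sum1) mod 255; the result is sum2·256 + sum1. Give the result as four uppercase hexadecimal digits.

648B

Running sums (mod 255):
  after byte 0 (0xDF): sum1=223, sum2=223
  after byte 1 (0xB0): sum1=144, sum2=112
  after byte 2 (0x22): sum1=178, sum2=35
  after byte 3 (0x8E): sum1=65, sum2=100
  after byte 4 (0x33): sum1=116, sum2=216
  after byte 5 (0x17): sum1=139, sum2=100
Checksum = sum2·256 + sum1 = 100·256 + 139 = 25739 = 0x648B.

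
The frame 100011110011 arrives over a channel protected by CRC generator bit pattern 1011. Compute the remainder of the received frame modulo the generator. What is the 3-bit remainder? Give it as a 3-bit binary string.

Modulo-2 division of 100011110011 by 1011:
  pos 0: 1000 XOR 1011 = 0011
  pos 2: 1111 XOR 1011 = 0100
  pos 3: 1001 XOR 1011 = 0010
  pos 5: 1010 XOR 1011 = 0001
  pos 8: 1011 XOR 1011 = 0000
Remainder = 000 (zero — the frame passes the CRC check).

000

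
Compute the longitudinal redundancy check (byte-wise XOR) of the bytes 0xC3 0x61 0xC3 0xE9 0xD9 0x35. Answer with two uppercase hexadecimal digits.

XOR the bytes together:
  start with 0xC3
  0xC3 ⊕ 0x61 = 0xA2
  0xA2 ⊕ 0xC3 = 0x61
  0x61 ⊕ 0xE9 = 0x88
  0x88 ⊕ 0xD9 = 0x51
  0x51 ⊕ 0x35 = 0x64

64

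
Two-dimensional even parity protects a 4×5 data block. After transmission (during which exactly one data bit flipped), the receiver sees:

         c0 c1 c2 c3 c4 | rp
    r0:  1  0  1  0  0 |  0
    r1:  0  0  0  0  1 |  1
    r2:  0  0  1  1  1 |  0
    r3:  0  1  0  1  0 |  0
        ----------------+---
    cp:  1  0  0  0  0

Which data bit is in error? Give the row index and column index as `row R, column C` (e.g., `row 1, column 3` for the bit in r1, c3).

row 2, column 1

Recompute each row's even parity and compare to rp:
  r0: data parity 0, sent rp 0 → ok
  r1: data parity 1, sent rp 1 → ok
  r2: data parity 1, sent rp 0 → mismatch
  r3: data parity 0, sent rp 0 → ok
Recompute each column's even parity and compare to cp:
  c0: data parity 1, sent cp 1 → ok
  c1: data parity 1, sent cp 0 → mismatch
  c2: data parity 0, sent cp 0 → ok
  c3: data parity 0, sent cp 0 → ok
  c4: data parity 0, sent cp 0 → ok
Exactly one row (r2) and one column (c1) fail → the flipped bit is at their intersection.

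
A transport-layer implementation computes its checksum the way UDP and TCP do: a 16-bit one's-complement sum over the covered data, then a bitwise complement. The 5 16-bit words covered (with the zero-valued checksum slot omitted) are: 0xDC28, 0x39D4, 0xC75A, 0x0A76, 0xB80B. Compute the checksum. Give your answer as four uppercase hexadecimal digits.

One's-complement addition (fold any carry out of bit 15 back into bit 0):
  0xDC28 + 0x39D4 = 0x115FC → wrap carry → 0x15FD
  0x15FD + 0xC75A = 0x0DD57
  0xDD57 + 0x0A76 = 0x0E7CD
  0xE7CD + 0xB80B = 0x19FD8 → wrap carry → 0x9FD9
One's-complement sum = 0x9FD9.
Checksum = ~0x9FD9 & 0xFFFF = 0x6026.

6026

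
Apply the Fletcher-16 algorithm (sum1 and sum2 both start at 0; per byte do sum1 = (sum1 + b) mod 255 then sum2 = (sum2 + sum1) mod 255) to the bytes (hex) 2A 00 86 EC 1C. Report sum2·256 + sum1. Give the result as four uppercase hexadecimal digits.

5CB9

Running sums (mod 255):
  after byte 0 (2A): sum1=42, sum2=42
  after byte 1 (00): sum1=42, sum2=84
  after byte 2 (86): sum1=176, sum2=5
  after byte 3 (EC): sum1=157, sum2=162
  after byte 4 (1C): sum1=185, sum2=92
Checksum = sum2·256 + sum1 = 92·256 + 185 = 23737 = 0x5CB9.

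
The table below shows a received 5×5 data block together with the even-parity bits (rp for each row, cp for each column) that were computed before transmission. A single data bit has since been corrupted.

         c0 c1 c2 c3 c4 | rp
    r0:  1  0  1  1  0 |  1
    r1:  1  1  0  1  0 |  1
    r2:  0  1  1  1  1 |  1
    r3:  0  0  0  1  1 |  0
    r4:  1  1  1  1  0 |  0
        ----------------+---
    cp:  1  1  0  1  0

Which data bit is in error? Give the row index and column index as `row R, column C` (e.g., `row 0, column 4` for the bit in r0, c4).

Recompute each row's even parity and compare to rp:
  r0: data parity 1, sent rp 1 → ok
  r1: data parity 1, sent rp 1 → ok
  r2: data parity 0, sent rp 1 → mismatch
  r3: data parity 0, sent rp 0 → ok
  r4: data parity 0, sent rp 0 → ok
Recompute each column's even parity and compare to cp:
  c0: data parity 1, sent cp 1 → ok
  c1: data parity 1, sent cp 1 → ok
  c2: data parity 1, sent cp 0 → mismatch
  c3: data parity 1, sent cp 1 → ok
  c4: data parity 0, sent cp 0 → ok
Exactly one row (r2) and one column (c2) fail → the flipped bit is at their intersection.

row 2, column 2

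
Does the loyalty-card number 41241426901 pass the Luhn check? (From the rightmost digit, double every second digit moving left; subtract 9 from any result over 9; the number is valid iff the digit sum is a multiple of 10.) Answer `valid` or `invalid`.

From the right, keep odd positions and double even positions (subtract 9 from any doubled value over 9):
  doubled (positions 2,4,...): 0 3 8 8 2 → sum 21
  kept (positions 1,3,...): 1 9 2 1 2 4 → sum 19
Total = 40.
40 mod 10 = 0, so the number is valid.

valid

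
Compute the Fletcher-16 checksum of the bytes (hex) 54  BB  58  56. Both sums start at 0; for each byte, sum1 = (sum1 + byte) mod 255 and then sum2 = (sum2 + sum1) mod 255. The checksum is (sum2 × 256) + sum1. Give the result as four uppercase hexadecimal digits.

Running sums (mod 255):
  after byte 0 (54): sum1=84, sum2=84
  after byte 1 (BB): sum1=16, sum2=100
  after byte 2 (58): sum1=104, sum2=204
  after byte 3 (56): sum1=190, sum2=139
Checksum = sum2·256 + sum1 = 139·256 + 190 = 35774 = 0x8BBE.

8BBE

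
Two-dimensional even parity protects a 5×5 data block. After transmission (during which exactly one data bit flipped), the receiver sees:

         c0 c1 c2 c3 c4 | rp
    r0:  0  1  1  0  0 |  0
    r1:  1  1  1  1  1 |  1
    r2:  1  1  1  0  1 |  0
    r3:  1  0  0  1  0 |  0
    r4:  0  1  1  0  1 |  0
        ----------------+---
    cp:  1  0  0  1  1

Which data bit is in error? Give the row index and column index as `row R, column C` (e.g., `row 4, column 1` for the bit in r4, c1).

Recompute each row's even parity and compare to rp:
  r0: data parity 0, sent rp 0 → ok
  r1: data parity 1, sent rp 1 → ok
  r2: data parity 0, sent rp 0 → ok
  r3: data parity 0, sent rp 0 → ok
  r4: data parity 1, sent rp 0 → mismatch
Recompute each column's even parity and compare to cp:
  c0: data parity 1, sent cp 1 → ok
  c1: data parity 0, sent cp 0 → ok
  c2: data parity 0, sent cp 0 → ok
  c3: data parity 0, sent cp 1 → mismatch
  c4: data parity 1, sent cp 1 → ok
Exactly one row (r4) and one column (c3) fail → the flipped bit is at their intersection.

row 4, column 3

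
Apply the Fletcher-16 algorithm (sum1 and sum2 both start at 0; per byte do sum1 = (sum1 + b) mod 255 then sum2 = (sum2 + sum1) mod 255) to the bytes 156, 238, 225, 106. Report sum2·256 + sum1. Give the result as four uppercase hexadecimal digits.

Running sums (mod 255):
  after byte 0 (156): sum1=156, sum2=156
  after byte 1 (238): sum1=139, sum2=40
  after byte 2 (225): sum1=109, sum2=149
  after byte 3 (106): sum1=215, sum2=109
Checksum = sum2·256 + sum1 = 109·256 + 215 = 28119 = 0x6DD7.

6DD7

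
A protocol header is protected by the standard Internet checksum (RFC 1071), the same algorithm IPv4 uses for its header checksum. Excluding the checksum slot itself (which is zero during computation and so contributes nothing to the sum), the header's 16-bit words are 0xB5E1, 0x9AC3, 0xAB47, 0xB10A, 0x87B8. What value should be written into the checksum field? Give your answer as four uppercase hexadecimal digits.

CB4F

One's-complement addition (fold any carry out of bit 15 back into bit 0):
  0xB5E1 + 0x9AC3 = 0x150A4 → wrap carry → 0x50A5
  0x50A5 + 0xAB47 = 0x0FBEC
  0xFBEC + 0xB10A = 0x1ACF6 → wrap carry → 0xACF7
  0xACF7 + 0x87B8 = 0x134AF → wrap carry → 0x34B0
One's-complement sum = 0x34B0.
Checksum = ~0x34B0 & 0xFFFF = 0xCB4F.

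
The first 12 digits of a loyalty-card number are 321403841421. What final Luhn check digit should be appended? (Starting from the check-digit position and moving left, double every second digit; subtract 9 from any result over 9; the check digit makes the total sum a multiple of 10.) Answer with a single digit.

9

Partial digits right→left: 1 2 4 1 4 8 3 0 4 1 2 3
Double every second digit counting from the check-digit position (so the 1st, 3rd, 5th, ... of the partial from the right).
  doubled (with −9 where >9): 2 8 8 6 8 4 → sum 36
  kept as-is: 2 1 8 0 1 3 → sum 15
Total = 36 + 15 = 51.
Check digit = (10 − (51 mod 10)) mod 10 = 9.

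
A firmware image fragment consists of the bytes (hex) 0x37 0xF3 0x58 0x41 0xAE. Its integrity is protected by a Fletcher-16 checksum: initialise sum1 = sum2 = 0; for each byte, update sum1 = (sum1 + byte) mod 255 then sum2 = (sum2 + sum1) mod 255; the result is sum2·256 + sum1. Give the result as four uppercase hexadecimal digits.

Running sums (mod 255):
  after byte 0 (0x37): sum1=55, sum2=55
  after byte 1 (0xF3): sum1=43, sum2=98
  after byte 2 (0x58): sum1=131, sum2=229
  after byte 3 (0x41): sum1=196, sum2=170
  after byte 4 (0xAE): sum1=115, sum2=30
Checksum = sum2·256 + sum1 = 30·256 + 115 = 7795 = 0x1E73.

1E73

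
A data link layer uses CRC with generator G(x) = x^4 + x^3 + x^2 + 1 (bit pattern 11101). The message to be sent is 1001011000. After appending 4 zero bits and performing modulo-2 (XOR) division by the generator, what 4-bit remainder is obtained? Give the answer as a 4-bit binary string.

Append 4 zeros: 10010110000000. Divide by 11101 (XOR where the leading bit is 1):
  pos 0: 10010 XOR 11101 = 01111
  pos 1: 11111 XOR 11101 = 00010
  pos 4: 10100 XOR 11101 = 01001
  pos 5: 10010 XOR 11101 = 01111
  pos 6: 11110 XOR 11101 = 00011
  pos 9: 11000 XOR 11101 = 00101
Remainder (last 4 bits) = 0101. This is the CRC / FCS.

0101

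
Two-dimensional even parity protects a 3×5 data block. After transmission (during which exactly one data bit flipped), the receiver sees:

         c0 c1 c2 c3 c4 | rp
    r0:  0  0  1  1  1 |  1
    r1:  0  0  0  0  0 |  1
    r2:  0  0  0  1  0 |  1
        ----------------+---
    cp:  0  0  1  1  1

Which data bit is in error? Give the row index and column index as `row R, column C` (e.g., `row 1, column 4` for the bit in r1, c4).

Recompute each row's even parity and compare to rp:
  r0: data parity 1, sent rp 1 → ok
  r1: data parity 0, sent rp 1 → mismatch
  r2: data parity 1, sent rp 1 → ok
Recompute each column's even parity and compare to cp:
  c0: data parity 0, sent cp 0 → ok
  c1: data parity 0, sent cp 0 → ok
  c2: data parity 1, sent cp 1 → ok
  c3: data parity 0, sent cp 1 → mismatch
  c4: data parity 1, sent cp 1 → ok
Exactly one row (r1) and one column (c3) fail → the flipped bit is at their intersection.

row 1, column 3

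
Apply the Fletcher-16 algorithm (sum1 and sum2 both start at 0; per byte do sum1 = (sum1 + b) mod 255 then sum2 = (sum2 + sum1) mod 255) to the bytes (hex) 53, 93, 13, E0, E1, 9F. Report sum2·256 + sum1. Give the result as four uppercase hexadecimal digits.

Running sums (mod 255):
  after byte 0 (53): sum1=83, sum2=83
  after byte 1 (93): sum1=230, sum2=58
  after byte 2 (13): sum1=249, sum2=52
  after byte 3 (E0): sum1=218, sum2=15
  after byte 4 (E1): sum1=188, sum2=203
  after byte 5 (9F): sum1=92, sum2=40
Checksum = sum2·256 + sum1 = 40·256 + 92 = 10332 = 0x285C.

285C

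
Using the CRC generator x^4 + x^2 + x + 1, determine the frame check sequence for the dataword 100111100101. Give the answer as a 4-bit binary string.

1011

Append 4 zeros: 1001111001010000. Divide by 10111 (XOR where the leading bit is 1):
  pos 0: 10011 XOR 10111 = 00100
  pos 2: 10011 XOR 10111 = 00100
  pos 4: 10000 XOR 10111 = 00111
  pos 6: 11110 XOR 10111 = 01001
  pos 7: 10011 XOR 10111 = 00100
  pos 9: 10000 XOR 10111 = 00111
  pos 11: 11100 XOR 10111 = 01011
Remainder (last 4 bits) = 1011. This is the CRC / FCS.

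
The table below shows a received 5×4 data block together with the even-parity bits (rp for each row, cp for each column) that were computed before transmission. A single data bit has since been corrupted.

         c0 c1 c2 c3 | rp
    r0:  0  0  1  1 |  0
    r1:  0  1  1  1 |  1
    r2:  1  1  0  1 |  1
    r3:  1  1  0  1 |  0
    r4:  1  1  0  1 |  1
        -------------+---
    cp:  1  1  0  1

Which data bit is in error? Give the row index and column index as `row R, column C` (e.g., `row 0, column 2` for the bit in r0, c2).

Recompute each row's even parity and compare to rp:
  r0: data parity 0, sent rp 0 → ok
  r1: data parity 1, sent rp 1 → ok
  r2: data parity 1, sent rp 1 → ok
  r3: data parity 1, sent rp 0 → mismatch
  r4: data parity 1, sent rp 1 → ok
Recompute each column's even parity and compare to cp:
  c0: data parity 1, sent cp 1 → ok
  c1: data parity 0, sent cp 1 → mismatch
  c2: data parity 0, sent cp 0 → ok
  c3: data parity 1, sent cp 1 → ok
Exactly one row (r3) and one column (c1) fail → the flipped bit is at their intersection.

row 3, column 1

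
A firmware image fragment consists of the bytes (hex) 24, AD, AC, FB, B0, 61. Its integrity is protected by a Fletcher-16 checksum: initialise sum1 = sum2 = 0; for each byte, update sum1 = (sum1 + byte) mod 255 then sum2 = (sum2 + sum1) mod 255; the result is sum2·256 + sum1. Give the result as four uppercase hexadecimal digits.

A68C

Running sums (mod 255):
  after byte 0 (24): sum1=36, sum2=36
  after byte 1 (AD): sum1=209, sum2=245
  after byte 2 (AC): sum1=126, sum2=116
  after byte 3 (FB): sum1=122, sum2=238
  after byte 4 (B0): sum1=43, sum2=26
  after byte 5 (61): sum1=140, sum2=166
Checksum = sum2·256 + sum1 = 166·256 + 140 = 42636 = 0xA68C.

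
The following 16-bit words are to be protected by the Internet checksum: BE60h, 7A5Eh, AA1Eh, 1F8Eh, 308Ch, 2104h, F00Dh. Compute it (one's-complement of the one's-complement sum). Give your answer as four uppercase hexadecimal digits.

One's-complement addition (fold any carry out of bit 15 back into bit 0):
  0xBE60 + 0x7A5E = 0x138BE → wrap carry → 0x38BF
  0x38BF + 0xAA1E = 0x0E2DD
  0xE2DD + 0x1F8E = 0x1026B → wrap carry → 0x026C
  0x026C + 0x308C = 0x032F8
  0x32F8 + 0x2104 = 0x053FC
  0x53FC + 0xF00D = 0x14409 → wrap carry → 0x440A
One's-complement sum = 0x440A.
Checksum = ~0x440A & 0xFFFF = 0xBBF5.

BBF5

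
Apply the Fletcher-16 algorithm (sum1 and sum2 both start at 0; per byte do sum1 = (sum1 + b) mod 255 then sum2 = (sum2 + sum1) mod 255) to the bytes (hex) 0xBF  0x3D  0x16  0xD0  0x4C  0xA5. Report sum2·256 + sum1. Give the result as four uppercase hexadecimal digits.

Running sums (mod 255):
  after byte 0 (0xBF): sum1=191, sum2=191
  after byte 1 (0x3D): sum1=252, sum2=188
  after byte 2 (0x16): sum1=19, sum2=207
  after byte 3 (0xD0): sum1=227, sum2=179
  after byte 4 (0x4C): sum1=48, sum2=227
  after byte 5 (0xA5): sum1=213, sum2=185
Checksum = sum2·256 + sum1 = 185·256 + 213 = 47573 = 0xB9D5.

B9D5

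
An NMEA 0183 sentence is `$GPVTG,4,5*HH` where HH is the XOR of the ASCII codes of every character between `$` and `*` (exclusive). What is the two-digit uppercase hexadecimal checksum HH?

53

XOR the ASCII codes of the payload characters:
  'G' = 0x47 → acc = 0x47
  'P' = 0x50 → acc = 0x17
  'V' = 0x56 → acc = 0x41
  'T' = 0x54 → acc = 0x15
  'G' = 0x47 → acc = 0x52
  ',' = 0x2C → acc = 0x7E
  '4' = 0x34 → acc = 0x4A
  ',' = 0x2C → acc = 0x66
  '5' = 0x35 → acc = 0x53
Checksum = 0x53.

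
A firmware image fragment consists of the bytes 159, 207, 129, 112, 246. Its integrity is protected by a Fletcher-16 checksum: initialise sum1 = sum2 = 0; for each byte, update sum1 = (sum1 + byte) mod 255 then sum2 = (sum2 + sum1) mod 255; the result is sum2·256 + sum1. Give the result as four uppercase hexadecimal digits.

B958

Running sums (mod 255):
  after byte 0 (159): sum1=159, sum2=159
  after byte 1 (207): sum1=111, sum2=15
  after byte 2 (129): sum1=240, sum2=0
  after byte 3 (112): sum1=97, sum2=97
  after byte 4 (246): sum1=88, sum2=185
Checksum = sum2·256 + sum1 = 185·256 + 88 = 47448 = 0xB958.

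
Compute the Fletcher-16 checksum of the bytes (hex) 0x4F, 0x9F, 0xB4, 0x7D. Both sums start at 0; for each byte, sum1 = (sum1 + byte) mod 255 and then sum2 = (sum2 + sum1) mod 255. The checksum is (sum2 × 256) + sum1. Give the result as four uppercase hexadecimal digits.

Running sums (mod 255):
  after byte 0 (0x4F): sum1=79, sum2=79
  after byte 1 (0x9F): sum1=238, sum2=62
  after byte 2 (0xB4): sum1=163, sum2=225
  after byte 3 (0x7D): sum1=33, sum2=3
Checksum = sum2·256 + sum1 = 3·256 + 33 = 801 = 0x0321.

0321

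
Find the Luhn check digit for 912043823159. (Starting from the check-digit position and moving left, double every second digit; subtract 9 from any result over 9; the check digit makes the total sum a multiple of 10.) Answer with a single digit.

Partial digits right→left: 9 5 1 3 2 8 3 4 0 2 1 9
Double every second digit counting from the check-digit position (so the 1st, 3rd, 5th, ... of the partial from the right).
  doubled (with −9 where >9): 9 2 4 6 0 2 → sum 23
  kept as-is: 5 3 8 4 2 9 → sum 31
Total = 23 + 31 = 54.
Check digit = (10 − (54 mod 10)) mod 10 = 6.

6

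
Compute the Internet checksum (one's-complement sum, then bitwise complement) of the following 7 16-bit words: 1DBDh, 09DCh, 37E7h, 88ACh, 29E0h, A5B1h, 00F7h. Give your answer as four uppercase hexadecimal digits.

474A

One's-complement addition (fold any carry out of bit 15 back into bit 0):
  0x1DBD + 0x09DC = 0x02799
  0x2799 + 0x37E7 = 0x05F80
  0x5F80 + 0x88AC = 0x0E82C
  0xE82C + 0x29E0 = 0x1120C → wrap carry → 0x120D
  0x120D + 0xA5B1 = 0x0B7BE
  0xB7BE + 0x00F7 = 0x0B8B5
One's-complement sum = 0xB8B5.
Checksum = ~0xB8B5 & 0xFFFF = 0x474A.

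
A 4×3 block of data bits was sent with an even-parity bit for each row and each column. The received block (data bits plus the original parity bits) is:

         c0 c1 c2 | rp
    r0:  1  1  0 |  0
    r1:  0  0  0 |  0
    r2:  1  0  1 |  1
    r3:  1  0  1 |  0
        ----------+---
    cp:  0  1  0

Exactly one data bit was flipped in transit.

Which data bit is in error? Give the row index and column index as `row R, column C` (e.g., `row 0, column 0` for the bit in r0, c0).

row 2, column 0

Recompute each row's even parity and compare to rp:
  r0: data parity 0, sent rp 0 → ok
  r1: data parity 0, sent rp 0 → ok
  r2: data parity 0, sent rp 1 → mismatch
  r3: data parity 0, sent rp 0 → ok
Recompute each column's even parity and compare to cp:
  c0: data parity 1, sent cp 0 → mismatch
  c1: data parity 1, sent cp 1 → ok
  c2: data parity 0, sent cp 0 → ok
Exactly one row (r2) and one column (c0) fail → the flipped bit is at their intersection.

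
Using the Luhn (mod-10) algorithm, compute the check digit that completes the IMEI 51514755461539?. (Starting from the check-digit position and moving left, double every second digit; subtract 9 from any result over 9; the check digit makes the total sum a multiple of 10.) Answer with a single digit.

Partial digits right→left: 9 3 5 1 6 4 5 5 7 4 1 5 1 5
Double every second digit counting from the check-digit position (so the 1st, 3rd, 5th, ... of the partial from the right).
  doubled (with −9 where >9): 9 1 3 1 5 2 2 → sum 23
  kept as-is: 3 1 4 5 4 5 5 → sum 27
Total = 23 + 27 = 50.
Check digit = (10 − (50 mod 10)) mod 10 = 0.

0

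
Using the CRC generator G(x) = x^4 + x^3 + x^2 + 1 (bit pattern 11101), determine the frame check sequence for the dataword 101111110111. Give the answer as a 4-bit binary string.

1100

Append 4 zeros: 1011111101110000. Divide by 11101 (XOR where the leading bit is 1):
  pos 0: 10111 XOR 11101 = 01010
  pos 1: 10101 XOR 11101 = 01000
  pos 2: 10001 XOR 11101 = 01100
  pos 3: 11001 XOR 11101 = 00100
  pos 5: 10001 XOR 11101 = 01100
  pos 6: 11001 XOR 11101 = 00100
  pos 8: 10010 XOR 11101 = 01111
  pos 9: 11110 XOR 11101 = 00011
Remainder (last 4 bits) = 1100. This is the CRC / FCS.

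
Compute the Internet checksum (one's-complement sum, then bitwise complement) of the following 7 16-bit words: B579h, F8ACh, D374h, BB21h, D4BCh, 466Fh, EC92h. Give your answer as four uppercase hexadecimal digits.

BB83

One's-complement addition (fold any carry out of bit 15 back into bit 0):
  0xB579 + 0xF8AC = 0x1AE25 → wrap carry → 0xAE26
  0xAE26 + 0xD374 = 0x1819A → wrap carry → 0x819B
  0x819B + 0xBB21 = 0x13CBC → wrap carry → 0x3CBD
  0x3CBD + 0xD4BC = 0x11179 → wrap carry → 0x117A
  0x117A + 0x466F = 0x057E9
  0x57E9 + 0xEC92 = 0x1447B → wrap carry → 0x447C
One's-complement sum = 0x447C.
Checksum = ~0x447C & 0xFFFF = 0xBB83.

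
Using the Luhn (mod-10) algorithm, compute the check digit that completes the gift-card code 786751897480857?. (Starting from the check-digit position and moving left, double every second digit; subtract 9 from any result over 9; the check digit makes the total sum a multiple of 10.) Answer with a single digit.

6

Partial digits right→left: 7 5 8 0 8 4 7 9 8 1 5 7 6 8 7
Double every second digit counting from the check-digit position (so the 1st, 3rd, 5th, ... of the partial from the right).
  doubled (with −9 where >9): 5 7 7 5 7 1 3 5 → sum 40
  kept as-is: 5 0 4 9 1 7 8 → sum 34
Total = 40 + 34 = 74.
Check digit = (10 − (74 mod 10)) mod 10 = 6.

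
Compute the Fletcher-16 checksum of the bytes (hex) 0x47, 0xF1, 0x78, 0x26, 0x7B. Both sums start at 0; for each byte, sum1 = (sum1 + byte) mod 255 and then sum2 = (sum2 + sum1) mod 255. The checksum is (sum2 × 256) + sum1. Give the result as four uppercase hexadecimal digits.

5D53

Running sums (mod 255):
  after byte 0 (0x47): sum1=71, sum2=71
  after byte 1 (0xF1): sum1=57, sum2=128
  after byte 2 (0x78): sum1=177, sum2=50
  after byte 3 (0x26): sum1=215, sum2=10
  after byte 4 (0x7B): sum1=83, sum2=93
Checksum = sum2·256 + sum1 = 93·256 + 83 = 23891 = 0x5D53.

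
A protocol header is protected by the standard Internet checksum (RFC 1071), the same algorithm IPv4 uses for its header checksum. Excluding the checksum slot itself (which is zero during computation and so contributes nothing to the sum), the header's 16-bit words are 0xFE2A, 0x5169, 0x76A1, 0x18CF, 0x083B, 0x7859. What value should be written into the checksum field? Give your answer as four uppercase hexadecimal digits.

One's-complement addition (fold any carry out of bit 15 back into bit 0):
  0xFE2A + 0x5169 = 0x14F93 → wrap carry → 0x4F94
  0x4F94 + 0x76A1 = 0x0C635
  0xC635 + 0x18CF = 0x0DF04
  0xDF04 + 0x083B = 0x0E73F
  0xE73F + 0x7859 = 0x15F98 → wrap carry → 0x5F99
One's-complement sum = 0x5F99.
Checksum = ~0x5F99 & 0xFFFF = 0xA066.

A066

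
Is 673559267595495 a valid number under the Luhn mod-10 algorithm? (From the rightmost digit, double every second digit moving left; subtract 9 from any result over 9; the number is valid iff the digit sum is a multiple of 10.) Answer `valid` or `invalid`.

From the right, keep odd positions and double even positions (subtract 9 from any doubled value over 9):
  doubled (positions 2,4,...): 9 1 1 3 9 1 5 → sum 29
  kept (positions 1,3,...): 5 4 9 7 2 5 3 6 → sum 41
Total = 70.
70 mod 10 = 0, so the number is valid.

valid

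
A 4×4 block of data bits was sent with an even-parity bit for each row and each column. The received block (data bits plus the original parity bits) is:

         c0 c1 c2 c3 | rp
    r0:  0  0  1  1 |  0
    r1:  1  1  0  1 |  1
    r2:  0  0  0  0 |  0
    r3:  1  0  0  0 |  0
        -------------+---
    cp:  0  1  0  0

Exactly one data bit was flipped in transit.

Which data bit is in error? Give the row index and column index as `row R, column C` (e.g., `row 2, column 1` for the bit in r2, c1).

row 3, column 2

Recompute each row's even parity and compare to rp:
  r0: data parity 0, sent rp 0 → ok
  r1: data parity 1, sent rp 1 → ok
  r2: data parity 0, sent rp 0 → ok
  r3: data parity 1, sent rp 0 → mismatch
Recompute each column's even parity and compare to cp:
  c0: data parity 0, sent cp 0 → ok
  c1: data parity 1, sent cp 1 → ok
  c2: data parity 1, sent cp 0 → mismatch
  c3: data parity 0, sent cp 0 → ok
Exactly one row (r3) and one column (c2) fail → the flipped bit is at their intersection.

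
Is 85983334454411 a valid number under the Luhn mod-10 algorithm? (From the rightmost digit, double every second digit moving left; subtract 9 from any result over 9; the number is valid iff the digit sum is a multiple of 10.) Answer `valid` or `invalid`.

From the right, keep odd positions and double even positions (subtract 9 from any doubled value over 9):
  doubled (positions 2,4,...): 2 8 8 6 6 9 7 → sum 46
  kept (positions 1,3,...): 1 4 5 4 3 8 5 → sum 30
Total = 76.
76 mod 10 = 6, so the number is invalid.

invalid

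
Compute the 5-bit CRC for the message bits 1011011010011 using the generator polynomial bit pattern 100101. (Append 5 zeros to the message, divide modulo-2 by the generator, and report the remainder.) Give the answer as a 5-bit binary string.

01101

Append 5 zeros: 101101101001100000. Divide by 100101 (XOR where the leading bit is 1):
  pos 0: 101101 XOR 100101 = 001000
  pos 2: 100010 XOR 100101 = 000111
  pos 5: 111100 XOR 100101 = 011001
  pos 6: 110011 XOR 100101 = 010110
  pos 7: 101101 XOR 100101 = 001000
  pos 9: 100000 XOR 100101 = 000101
  pos 12: 101000 XOR 100101 = 001101
Remainder (last 5 bits) = 01101. This is the CRC / FCS.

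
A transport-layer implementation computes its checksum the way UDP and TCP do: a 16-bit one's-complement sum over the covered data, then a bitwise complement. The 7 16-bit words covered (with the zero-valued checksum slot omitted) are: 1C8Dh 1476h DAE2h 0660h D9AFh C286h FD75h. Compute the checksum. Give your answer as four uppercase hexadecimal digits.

One's-complement addition (fold any carry out of bit 15 back into bit 0):
  0x1C8D + 0x1476 = 0x03103
  0x3103 + 0xDAE2 = 0x10BE5 → wrap carry → 0x0BE6
  0x0BE6 + 0x0660 = 0x01246
  0x1246 + 0xD9AF = 0x0EBF5
  0xEBF5 + 0xC286 = 0x1AE7B → wrap carry → 0xAE7C
  0xAE7C + 0xFD75 = 0x1ABF1 → wrap carry → 0xABF2
One's-complement sum = 0xABF2.
Checksum = ~0xABF2 & 0xFFFF = 0x540D.

540D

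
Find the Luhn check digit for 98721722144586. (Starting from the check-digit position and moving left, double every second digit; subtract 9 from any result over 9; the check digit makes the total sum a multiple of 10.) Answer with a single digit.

6

Partial digits right→left: 6 8 5 4 4 1 2 2 7 1 2 7 8 9
Double every second digit counting from the check-digit position (so the 1st, 3rd, 5th, ... of the partial from the right).
  doubled (with −9 where >9): 3 1 8 4 5 4 7 → sum 32
  kept as-is: 8 4 1 2 1 7 9 → sum 32
Total = 32 + 32 = 64.
Check digit = (10 − (64 mod 10)) mod 10 = 6.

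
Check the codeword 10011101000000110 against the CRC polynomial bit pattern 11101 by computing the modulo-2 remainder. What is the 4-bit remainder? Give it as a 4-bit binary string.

0010

Modulo-2 division of 10011101000000110 by 11101:
  pos 0: 10011 XOR 11101 = 01110
  pos 1: 11101 XOR 11101 = 00000
  pos 7: 10000 XOR 11101 = 01101
  pos 8: 11010 XOR 11101 = 00111
  pos 10: 11101 XOR 11101 = 00000
Remainder = 0010 (nonzero — an error is detected).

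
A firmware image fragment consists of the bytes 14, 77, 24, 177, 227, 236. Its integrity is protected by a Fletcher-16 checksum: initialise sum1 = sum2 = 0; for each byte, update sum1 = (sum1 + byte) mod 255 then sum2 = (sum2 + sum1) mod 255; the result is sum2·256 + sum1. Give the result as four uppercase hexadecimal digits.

01F5

Running sums (mod 255):
  after byte 0 (14): sum1=14, sum2=14
  after byte 1 (77): sum1=91, sum2=105
  after byte 2 (24): sum1=115, sum2=220
  after byte 3 (177): sum1=37, sum2=2
  after byte 4 (227): sum1=9, sum2=11
  after byte 5 (236): sum1=245, sum2=1
Checksum = sum2·256 + sum1 = 1·256 + 245 = 501 = 0x01F5.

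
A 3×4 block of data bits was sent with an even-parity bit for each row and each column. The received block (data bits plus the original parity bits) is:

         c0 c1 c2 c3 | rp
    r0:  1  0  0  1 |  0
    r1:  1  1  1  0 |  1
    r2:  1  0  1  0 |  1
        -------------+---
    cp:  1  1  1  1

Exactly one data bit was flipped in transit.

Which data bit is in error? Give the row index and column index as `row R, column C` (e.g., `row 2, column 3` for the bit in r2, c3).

Recompute each row's even parity and compare to rp:
  r0: data parity 0, sent rp 0 → ok
  r1: data parity 1, sent rp 1 → ok
  r2: data parity 0, sent rp 1 → mismatch
Recompute each column's even parity and compare to cp:
  c0: data parity 1, sent cp 1 → ok
  c1: data parity 1, sent cp 1 → ok
  c2: data parity 0, sent cp 1 → mismatch
  c3: data parity 1, sent cp 1 → ok
Exactly one row (r2) and one column (c2) fail → the flipped bit is at their intersection.

row 2, column 2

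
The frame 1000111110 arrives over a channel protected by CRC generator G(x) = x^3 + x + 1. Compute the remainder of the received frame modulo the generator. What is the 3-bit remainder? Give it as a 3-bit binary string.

Modulo-2 division of 1000111110 by 1011:
  pos 0: 1000 XOR 1011 = 0011
  pos 2: 1111 XOR 1011 = 0100
  pos 3: 1001 XOR 1011 = 0010
  pos 5: 1011 XOR 1011 = 0000
Remainder = 000 (zero — the frame passes the CRC check).

000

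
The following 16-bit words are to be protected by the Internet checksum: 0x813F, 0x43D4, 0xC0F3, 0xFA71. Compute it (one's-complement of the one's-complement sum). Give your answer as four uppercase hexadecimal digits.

7F86

One's-complement addition (fold any carry out of bit 15 back into bit 0):
  0x813F + 0x43D4 = 0x0C513
  0xC513 + 0xC0F3 = 0x18606 → wrap carry → 0x8607
  0x8607 + 0xFA71 = 0x18078 → wrap carry → 0x8079
One's-complement sum = 0x8079.
Checksum = ~0x8079 & 0xFFFF = 0x7F86.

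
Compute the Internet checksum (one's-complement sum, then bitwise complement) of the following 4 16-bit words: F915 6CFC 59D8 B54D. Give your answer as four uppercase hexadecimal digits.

8AC7

One's-complement addition (fold any carry out of bit 15 back into bit 0):
  0xF915 + 0x6CFC = 0x16611 → wrap carry → 0x6612
  0x6612 + 0x59D8 = 0x0BFEA
  0xBFEA + 0xB54D = 0x17537 → wrap carry → 0x7538
One's-complement sum = 0x7538.
Checksum = ~0x7538 & 0xFFFF = 0x8AC7.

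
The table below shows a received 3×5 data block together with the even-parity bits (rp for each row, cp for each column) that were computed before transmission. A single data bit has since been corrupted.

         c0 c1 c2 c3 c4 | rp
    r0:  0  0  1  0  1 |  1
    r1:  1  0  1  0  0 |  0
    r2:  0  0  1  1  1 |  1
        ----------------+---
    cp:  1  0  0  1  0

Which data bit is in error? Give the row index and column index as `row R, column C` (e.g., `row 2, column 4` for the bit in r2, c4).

row 0, column 2

Recompute each row's even parity and compare to rp:
  r0: data parity 0, sent rp 1 → mismatch
  r1: data parity 0, sent rp 0 → ok
  r2: data parity 1, sent rp 1 → ok
Recompute each column's even parity and compare to cp:
  c0: data parity 1, sent cp 1 → ok
  c1: data parity 0, sent cp 0 → ok
  c2: data parity 1, sent cp 0 → mismatch
  c3: data parity 1, sent cp 1 → ok
  c4: data parity 0, sent cp 0 → ok
Exactly one row (r0) and one column (c2) fail → the flipped bit is at their intersection.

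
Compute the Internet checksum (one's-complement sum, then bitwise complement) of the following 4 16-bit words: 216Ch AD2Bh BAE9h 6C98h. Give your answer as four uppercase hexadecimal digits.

09E6

One's-complement addition (fold any carry out of bit 15 back into bit 0):
  0x216C + 0xAD2B = 0x0CE97
  0xCE97 + 0xBAE9 = 0x18980 → wrap carry → 0x8981
  0x8981 + 0x6C98 = 0x0F619
One's-complement sum = 0xF619.
Checksum = ~0xF619 & 0xFFFF = 0x09E6.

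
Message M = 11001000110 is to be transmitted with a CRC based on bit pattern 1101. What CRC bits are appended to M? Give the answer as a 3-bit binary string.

101

Append 3 zeros: 11001000110000. Divide by 1101 (XOR where the leading bit is 1):
  pos 0: 1100 XOR 1101 = 0001
  pos 3: 1100 XOR 1101 = 0001
  pos 6: 1011 XOR 1101 = 0110
  pos 7: 1100 XOR 1101 = 0001
  pos 10: 1000 XOR 1101 = 0101
Remainder (last 3 bits) = 101. This is the CRC / FCS.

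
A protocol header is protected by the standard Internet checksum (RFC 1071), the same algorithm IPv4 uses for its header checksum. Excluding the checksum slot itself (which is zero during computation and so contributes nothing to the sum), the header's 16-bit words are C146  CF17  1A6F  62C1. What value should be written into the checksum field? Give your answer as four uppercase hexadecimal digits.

One's-complement addition (fold any carry out of bit 15 back into bit 0):
  0xC146 + 0xCF17 = 0x1905D → wrap carry → 0x905E
  0x905E + 0x1A6F = 0x0AACD
  0xAACD + 0x62C1 = 0x10D8E → wrap carry → 0x0D8F
One's-complement sum = 0x0D8F.
Checksum = ~0x0D8F & 0xFFFF = 0xF270.

F270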